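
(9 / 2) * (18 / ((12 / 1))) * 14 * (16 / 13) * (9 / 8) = 130.85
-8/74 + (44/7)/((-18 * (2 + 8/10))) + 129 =2101094/16317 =128.77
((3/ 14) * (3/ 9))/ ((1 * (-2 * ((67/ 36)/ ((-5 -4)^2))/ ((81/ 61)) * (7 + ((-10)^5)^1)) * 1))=19683/ 953566579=0.00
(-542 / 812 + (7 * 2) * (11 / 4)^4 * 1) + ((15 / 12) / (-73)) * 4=1517358821 / 1896832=799.94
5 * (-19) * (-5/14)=475/14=33.93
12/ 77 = 0.16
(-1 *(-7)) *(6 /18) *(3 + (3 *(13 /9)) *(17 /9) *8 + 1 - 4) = 12376 /81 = 152.79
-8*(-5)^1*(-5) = -200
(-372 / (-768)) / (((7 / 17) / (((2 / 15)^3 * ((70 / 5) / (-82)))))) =-527 / 1107000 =-0.00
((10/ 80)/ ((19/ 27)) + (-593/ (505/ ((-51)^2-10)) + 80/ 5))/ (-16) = 232300581/ 1228160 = 189.15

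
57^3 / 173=185193 / 173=1070.48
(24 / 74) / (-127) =-12 / 4699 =-0.00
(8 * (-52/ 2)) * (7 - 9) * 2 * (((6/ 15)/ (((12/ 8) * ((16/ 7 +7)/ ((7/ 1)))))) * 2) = 25088/ 75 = 334.51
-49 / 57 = -0.86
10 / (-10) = -1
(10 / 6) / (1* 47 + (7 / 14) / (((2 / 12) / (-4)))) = 1 / 21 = 0.05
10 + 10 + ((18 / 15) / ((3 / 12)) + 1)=129 / 5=25.80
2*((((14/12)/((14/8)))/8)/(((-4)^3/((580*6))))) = -145/16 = -9.06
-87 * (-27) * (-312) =-732888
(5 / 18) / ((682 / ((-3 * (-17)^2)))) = -1445 / 4092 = -0.35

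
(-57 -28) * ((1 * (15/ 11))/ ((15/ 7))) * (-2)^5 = 19040/ 11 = 1730.91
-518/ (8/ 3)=-777/ 4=-194.25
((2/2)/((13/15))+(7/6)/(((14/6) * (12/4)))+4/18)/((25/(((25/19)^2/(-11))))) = -25/2574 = -0.01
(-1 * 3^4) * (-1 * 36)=2916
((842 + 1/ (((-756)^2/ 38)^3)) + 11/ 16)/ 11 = 1787782380296720225/ 23336772152504832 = 76.61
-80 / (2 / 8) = -320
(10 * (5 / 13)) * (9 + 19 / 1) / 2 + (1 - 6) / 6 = 4135 / 78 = 53.01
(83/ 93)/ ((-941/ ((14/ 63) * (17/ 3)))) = -0.00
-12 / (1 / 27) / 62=-162 / 31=-5.23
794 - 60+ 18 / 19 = 13964 / 19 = 734.95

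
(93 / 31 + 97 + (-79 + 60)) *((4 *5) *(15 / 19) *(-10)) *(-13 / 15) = 210600 / 19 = 11084.21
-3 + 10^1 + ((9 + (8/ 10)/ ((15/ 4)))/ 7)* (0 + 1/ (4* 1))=15391/ 2100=7.33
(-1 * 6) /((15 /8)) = -16 /5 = -3.20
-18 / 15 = -6 / 5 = -1.20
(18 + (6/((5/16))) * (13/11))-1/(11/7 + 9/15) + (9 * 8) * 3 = 1071043/4180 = 256.23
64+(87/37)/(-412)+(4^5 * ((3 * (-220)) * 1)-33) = -10302032483/15244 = -675809.01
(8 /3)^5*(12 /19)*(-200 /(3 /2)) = -52428800 /4617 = -11355.60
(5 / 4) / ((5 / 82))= 41 / 2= 20.50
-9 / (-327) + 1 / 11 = 142 / 1199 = 0.12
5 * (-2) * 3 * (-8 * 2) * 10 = 4800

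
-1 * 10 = -10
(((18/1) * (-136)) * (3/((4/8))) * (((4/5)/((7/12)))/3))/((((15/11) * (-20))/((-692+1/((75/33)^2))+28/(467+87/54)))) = -22445961284736/131796875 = -170307.23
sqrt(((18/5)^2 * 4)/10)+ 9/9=1+ 18 * sqrt(10)/25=3.28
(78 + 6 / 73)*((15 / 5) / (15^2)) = 76 / 73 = 1.04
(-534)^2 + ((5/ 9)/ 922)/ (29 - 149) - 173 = 56754934415/ 199152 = 284983.00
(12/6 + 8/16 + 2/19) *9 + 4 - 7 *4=-21/38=-0.55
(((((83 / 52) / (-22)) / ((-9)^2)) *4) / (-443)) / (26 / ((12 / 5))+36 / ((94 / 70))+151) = 3901 / 90989372331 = 0.00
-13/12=-1.08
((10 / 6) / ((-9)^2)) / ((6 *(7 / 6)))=0.00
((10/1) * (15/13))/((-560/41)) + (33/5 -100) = -343051/3640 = -94.24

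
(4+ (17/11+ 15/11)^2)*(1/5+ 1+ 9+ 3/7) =560976/4235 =132.46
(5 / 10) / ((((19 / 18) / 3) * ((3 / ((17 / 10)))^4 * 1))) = 0.15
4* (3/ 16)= 0.75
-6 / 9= -2 / 3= -0.67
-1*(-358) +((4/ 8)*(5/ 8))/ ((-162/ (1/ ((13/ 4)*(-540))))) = 325705537/ 909792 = 358.00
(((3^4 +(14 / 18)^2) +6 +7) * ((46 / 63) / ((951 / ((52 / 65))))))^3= 2803173285870719488 / 14286579716536465897125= 0.00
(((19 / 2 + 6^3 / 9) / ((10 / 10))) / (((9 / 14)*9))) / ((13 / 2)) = 938 / 1053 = 0.89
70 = 70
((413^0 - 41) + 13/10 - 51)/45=-299/150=-1.99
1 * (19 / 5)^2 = 361 / 25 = 14.44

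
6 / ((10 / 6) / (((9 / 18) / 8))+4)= 9 / 46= 0.20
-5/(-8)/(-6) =-5/48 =-0.10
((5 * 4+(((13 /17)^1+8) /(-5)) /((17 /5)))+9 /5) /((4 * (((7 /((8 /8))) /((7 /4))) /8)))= 10.64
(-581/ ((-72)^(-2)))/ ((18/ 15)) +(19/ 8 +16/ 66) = -662618189/ 264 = -2509917.38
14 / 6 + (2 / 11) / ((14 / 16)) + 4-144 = -31753 / 231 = -137.46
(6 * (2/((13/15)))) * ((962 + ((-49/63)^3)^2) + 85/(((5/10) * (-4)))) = 9775552970/767637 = 12734.60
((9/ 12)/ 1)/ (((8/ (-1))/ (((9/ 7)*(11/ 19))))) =-297/ 4256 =-0.07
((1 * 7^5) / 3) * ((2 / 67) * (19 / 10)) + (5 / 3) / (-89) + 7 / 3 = 28627667 / 89445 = 320.06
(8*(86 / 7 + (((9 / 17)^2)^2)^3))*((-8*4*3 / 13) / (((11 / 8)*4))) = -6996827611952613888 / 53018623587908251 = -131.97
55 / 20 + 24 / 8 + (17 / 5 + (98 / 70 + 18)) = 571 / 20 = 28.55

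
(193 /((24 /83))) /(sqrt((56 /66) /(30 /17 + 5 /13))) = 80095 * sqrt(969969) /74256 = 1062.31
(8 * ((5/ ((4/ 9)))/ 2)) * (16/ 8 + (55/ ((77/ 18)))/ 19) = 16020/ 133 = 120.45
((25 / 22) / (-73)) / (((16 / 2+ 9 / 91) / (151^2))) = -51872275 / 1183622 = -43.83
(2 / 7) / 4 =1 / 14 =0.07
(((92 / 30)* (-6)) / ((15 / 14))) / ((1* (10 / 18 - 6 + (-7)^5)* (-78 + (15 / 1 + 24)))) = -23 / 878150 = -0.00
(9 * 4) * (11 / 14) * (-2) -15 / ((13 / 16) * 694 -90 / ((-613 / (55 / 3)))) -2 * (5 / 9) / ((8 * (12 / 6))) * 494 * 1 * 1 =-63647660263 / 700167636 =-90.90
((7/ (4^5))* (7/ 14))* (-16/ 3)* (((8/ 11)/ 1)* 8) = -7/ 66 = -0.11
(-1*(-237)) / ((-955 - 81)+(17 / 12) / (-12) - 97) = -34128 / 163169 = -0.21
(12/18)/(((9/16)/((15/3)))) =160/27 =5.93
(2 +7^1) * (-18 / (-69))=54 / 23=2.35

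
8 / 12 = 2 / 3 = 0.67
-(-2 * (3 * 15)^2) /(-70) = -405 /7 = -57.86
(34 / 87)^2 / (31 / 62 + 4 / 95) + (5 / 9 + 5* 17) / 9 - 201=-1341632593 / 7016463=-191.21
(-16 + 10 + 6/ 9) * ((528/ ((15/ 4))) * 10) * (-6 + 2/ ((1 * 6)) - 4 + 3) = 450560/ 9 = 50062.22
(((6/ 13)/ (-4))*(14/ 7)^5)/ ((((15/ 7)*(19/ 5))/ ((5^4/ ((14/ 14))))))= -70000/ 247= -283.40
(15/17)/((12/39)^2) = 2535/272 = 9.32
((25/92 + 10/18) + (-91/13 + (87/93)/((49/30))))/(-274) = 0.02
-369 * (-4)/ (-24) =-123/ 2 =-61.50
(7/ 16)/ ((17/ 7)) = 49/ 272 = 0.18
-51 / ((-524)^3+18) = 51 / 143877806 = 0.00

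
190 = 190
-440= -440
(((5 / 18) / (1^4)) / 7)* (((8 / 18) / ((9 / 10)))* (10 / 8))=125 / 5103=0.02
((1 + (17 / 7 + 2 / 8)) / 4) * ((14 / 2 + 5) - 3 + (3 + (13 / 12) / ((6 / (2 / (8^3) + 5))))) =8165737 / 688128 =11.87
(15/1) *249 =3735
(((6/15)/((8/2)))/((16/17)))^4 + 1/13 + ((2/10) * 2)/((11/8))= 34483879503/93716480000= 0.37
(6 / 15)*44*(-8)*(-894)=629376 / 5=125875.20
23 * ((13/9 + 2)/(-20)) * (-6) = 713/30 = 23.77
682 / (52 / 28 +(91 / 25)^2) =45.15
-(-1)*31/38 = 31/38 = 0.82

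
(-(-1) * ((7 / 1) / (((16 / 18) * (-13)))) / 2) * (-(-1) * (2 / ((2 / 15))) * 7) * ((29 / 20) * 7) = -268569 / 832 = -322.80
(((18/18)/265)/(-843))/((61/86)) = -86/13627095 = -0.00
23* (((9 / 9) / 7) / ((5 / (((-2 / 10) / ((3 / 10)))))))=-46 / 105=-0.44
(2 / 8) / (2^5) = 0.01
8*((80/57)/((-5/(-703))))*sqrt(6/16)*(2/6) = 1184*sqrt(6)/9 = 322.24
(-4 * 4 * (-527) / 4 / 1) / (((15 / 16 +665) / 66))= 2226048 / 10655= 208.92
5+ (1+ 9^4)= 6567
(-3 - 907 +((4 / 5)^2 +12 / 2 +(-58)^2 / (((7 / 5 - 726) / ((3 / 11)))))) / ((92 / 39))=-8787691107 / 22915475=-383.48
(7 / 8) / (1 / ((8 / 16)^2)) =7 / 32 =0.22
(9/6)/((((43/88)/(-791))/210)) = -21926520/43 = -509919.07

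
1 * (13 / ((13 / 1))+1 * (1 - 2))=0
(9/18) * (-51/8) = -51/16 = -3.19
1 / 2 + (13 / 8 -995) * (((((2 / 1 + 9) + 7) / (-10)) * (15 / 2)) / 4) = 3353.14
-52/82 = -26/41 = -0.63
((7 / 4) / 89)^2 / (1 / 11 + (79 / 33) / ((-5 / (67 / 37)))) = -299145 / 600475168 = -0.00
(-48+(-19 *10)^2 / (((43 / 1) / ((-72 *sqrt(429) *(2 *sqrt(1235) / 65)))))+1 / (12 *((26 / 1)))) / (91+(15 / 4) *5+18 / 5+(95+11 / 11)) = -20793600 *sqrt(3135) / 180041 - 74875 / 326586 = -6466.84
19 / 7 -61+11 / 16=-6451 / 112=-57.60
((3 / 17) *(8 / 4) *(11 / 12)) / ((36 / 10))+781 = 478027 / 612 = 781.09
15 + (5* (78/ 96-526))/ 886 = 12.04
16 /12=4 /3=1.33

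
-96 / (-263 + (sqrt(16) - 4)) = 96 / 263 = 0.37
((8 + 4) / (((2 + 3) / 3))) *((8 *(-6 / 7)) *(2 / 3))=-1152 / 35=-32.91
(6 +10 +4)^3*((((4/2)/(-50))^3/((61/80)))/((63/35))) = -1024/2745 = -0.37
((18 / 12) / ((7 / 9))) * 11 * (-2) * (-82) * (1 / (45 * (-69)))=-902 / 805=-1.12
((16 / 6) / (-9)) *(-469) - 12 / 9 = 3716 / 27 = 137.63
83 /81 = 1.02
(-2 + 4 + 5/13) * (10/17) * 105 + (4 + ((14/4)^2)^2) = 1065565/3536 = 301.35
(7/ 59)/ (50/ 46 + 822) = 161/ 1116929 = 0.00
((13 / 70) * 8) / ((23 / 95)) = 988 / 161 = 6.14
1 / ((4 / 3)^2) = 9 / 16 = 0.56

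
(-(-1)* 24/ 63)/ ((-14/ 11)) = -44/ 147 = -0.30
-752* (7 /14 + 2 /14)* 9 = -30456 /7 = -4350.86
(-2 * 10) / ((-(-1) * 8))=-5 / 2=-2.50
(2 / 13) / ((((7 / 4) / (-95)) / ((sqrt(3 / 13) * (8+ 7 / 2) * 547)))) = -4780780 * sqrt(39) / 1183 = -25237.50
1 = 1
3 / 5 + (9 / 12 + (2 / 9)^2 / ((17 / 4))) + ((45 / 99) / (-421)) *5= 172969369 / 127537740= 1.36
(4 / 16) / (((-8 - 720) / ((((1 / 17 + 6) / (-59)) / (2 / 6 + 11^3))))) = 309 / 11665419584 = 0.00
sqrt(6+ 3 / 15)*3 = 3*sqrt(155) / 5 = 7.47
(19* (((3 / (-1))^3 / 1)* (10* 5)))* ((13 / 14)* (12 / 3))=-666900 / 7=-95271.43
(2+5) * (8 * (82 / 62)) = 2296 / 31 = 74.06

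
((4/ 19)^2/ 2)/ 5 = 8/ 1805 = 0.00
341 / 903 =0.38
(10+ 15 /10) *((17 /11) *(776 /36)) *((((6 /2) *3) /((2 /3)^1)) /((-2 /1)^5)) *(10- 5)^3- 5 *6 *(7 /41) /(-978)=-95049778235 /4704832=-20202.59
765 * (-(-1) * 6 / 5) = 918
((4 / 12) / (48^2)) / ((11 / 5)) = 5 / 76032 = 0.00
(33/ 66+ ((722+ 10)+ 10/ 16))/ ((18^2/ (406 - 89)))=619735/ 864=717.29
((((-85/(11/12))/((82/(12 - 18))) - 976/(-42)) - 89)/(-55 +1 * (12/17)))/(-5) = -730439/3362205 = -0.22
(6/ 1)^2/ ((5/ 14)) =504/ 5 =100.80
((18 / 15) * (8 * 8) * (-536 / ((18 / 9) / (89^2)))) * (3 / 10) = -1222748928 / 25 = -48909957.12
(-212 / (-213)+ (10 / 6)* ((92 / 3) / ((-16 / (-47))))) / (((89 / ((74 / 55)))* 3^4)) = 14293063 / 506720610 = 0.03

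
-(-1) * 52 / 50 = 26 / 25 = 1.04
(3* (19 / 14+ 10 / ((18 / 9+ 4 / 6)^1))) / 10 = 429 / 280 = 1.53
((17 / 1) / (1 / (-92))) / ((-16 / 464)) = 45356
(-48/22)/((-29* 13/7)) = 168/4147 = 0.04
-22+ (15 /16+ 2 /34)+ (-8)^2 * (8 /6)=52493 /816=64.33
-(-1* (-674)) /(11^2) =-674 /121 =-5.57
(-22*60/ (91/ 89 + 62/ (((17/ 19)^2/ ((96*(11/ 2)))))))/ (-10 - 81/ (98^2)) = 326072318880/ 101100187278403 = 0.00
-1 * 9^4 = -6561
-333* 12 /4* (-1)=999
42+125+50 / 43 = 7231 / 43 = 168.16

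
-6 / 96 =-1 / 16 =-0.06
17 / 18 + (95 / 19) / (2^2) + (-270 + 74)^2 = 1383055 / 36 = 38418.19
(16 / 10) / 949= 8 / 4745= 0.00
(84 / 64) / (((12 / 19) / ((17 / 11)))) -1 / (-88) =2269 / 704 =3.22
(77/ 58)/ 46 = 77/ 2668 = 0.03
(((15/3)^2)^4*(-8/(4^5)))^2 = 152587890625/16384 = 9313225.75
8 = 8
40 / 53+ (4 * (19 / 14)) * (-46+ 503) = 920678 / 371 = 2481.61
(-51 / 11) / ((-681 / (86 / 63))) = 1462 / 157311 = 0.01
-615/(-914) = 615/914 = 0.67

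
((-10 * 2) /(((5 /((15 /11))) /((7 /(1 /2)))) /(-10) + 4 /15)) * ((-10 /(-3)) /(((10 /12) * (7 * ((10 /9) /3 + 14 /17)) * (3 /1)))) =-183600 /13837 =-13.27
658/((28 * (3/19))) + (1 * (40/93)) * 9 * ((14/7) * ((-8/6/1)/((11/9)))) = 287233/2046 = 140.39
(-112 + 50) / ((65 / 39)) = -37.20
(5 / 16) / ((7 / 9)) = 45 / 112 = 0.40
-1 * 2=-2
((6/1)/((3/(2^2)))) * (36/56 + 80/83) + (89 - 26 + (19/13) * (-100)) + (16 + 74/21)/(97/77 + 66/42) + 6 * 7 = -52864562/2469831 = -21.40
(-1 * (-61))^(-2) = 1 / 3721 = 0.00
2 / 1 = 2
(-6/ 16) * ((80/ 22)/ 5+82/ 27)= -559/ 396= -1.41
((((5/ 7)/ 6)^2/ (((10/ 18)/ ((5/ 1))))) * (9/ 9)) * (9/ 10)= 45/ 392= 0.11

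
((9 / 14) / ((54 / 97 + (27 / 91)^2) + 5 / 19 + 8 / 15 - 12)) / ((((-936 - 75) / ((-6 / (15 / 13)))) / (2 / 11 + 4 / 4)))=-3316189149 / 8960567094842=-0.00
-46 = -46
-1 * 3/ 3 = -1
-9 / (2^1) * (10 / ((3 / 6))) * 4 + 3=-357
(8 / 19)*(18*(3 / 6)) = 72 / 19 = 3.79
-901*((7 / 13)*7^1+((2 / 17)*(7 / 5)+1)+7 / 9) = -3010559 / 585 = -5146.25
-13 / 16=-0.81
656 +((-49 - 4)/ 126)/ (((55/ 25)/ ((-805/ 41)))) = 5355883/ 8118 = 659.75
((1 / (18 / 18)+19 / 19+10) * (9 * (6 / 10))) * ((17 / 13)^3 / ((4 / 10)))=795906 / 2197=362.27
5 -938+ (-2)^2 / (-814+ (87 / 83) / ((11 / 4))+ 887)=-62504549 / 66997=-932.95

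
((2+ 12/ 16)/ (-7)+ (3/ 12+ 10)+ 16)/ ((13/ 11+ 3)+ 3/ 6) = 3982/ 721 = 5.52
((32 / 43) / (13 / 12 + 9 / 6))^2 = 147456 / 1776889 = 0.08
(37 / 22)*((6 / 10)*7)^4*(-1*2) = -7195797 / 6875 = -1046.66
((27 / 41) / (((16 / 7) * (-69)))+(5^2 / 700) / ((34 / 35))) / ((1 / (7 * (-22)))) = -643643 / 128248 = -5.02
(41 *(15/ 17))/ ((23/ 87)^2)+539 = 1056.62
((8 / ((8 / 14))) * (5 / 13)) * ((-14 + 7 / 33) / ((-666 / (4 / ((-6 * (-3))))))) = 2450 / 98901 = 0.02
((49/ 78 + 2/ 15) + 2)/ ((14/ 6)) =1077/ 910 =1.18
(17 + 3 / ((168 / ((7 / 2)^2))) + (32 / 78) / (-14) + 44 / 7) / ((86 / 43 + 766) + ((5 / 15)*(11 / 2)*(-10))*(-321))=29297 / 8302944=0.00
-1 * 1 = -1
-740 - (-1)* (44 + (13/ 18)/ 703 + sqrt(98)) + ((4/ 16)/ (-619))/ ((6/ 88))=-5451685247/ 7832826 + 7* sqrt(2)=-686.11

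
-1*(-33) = 33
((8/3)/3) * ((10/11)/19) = 0.04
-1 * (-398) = 398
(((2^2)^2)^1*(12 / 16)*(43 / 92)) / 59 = 129 / 1357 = 0.10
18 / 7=2.57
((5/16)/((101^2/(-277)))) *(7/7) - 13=-13.01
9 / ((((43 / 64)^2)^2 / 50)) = 7549747200 / 3418801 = 2208.30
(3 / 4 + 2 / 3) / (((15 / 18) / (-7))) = -11.90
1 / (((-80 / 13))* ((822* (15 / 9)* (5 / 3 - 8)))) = 39 / 2082400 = 0.00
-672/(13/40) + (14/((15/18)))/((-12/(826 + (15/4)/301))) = -36045547/11180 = -3224.11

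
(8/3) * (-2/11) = -16/33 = -0.48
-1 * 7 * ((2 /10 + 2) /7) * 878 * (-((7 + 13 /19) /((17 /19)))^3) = 30057009488 /24565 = 1223570.51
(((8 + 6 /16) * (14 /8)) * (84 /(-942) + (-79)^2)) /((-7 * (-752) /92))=1598.61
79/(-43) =-79/43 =-1.84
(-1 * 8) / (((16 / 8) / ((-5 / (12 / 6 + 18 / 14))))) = 140 / 23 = 6.09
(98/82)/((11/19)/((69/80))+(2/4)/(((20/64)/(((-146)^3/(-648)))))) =1238895/7966430216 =0.00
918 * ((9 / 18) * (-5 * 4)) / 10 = -918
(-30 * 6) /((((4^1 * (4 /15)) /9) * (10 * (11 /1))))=-1215 /88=-13.81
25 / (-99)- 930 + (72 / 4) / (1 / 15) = -65365 / 99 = -660.25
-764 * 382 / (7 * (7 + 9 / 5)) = -364810 / 77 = -4737.79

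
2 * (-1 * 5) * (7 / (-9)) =70 / 9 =7.78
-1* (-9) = 9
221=221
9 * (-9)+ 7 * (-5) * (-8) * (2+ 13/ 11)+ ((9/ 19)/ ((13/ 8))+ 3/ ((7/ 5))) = 15449960/ 19019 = 812.34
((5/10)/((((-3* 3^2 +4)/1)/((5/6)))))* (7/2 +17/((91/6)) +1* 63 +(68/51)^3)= -1719685/1356264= -1.27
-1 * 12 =-12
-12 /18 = -2 /3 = -0.67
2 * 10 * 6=120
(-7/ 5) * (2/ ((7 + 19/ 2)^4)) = -224/ 5929605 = -0.00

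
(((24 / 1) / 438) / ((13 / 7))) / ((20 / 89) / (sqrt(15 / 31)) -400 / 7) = -23287740 / 45100732469 -30527 * sqrt(465) / 225503662345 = -0.00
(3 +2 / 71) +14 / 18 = 2432 / 639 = 3.81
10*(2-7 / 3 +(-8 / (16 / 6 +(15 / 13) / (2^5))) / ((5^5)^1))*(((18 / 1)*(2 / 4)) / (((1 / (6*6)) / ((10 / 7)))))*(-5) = 4566489264 / 590275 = 7736.21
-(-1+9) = -8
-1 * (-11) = 11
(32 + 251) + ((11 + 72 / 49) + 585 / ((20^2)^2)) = 463301733 / 1568000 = 295.47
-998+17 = -981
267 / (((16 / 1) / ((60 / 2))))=4005 / 8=500.62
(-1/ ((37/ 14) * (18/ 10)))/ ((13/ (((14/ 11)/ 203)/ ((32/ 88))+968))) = -655025/ 41847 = -15.65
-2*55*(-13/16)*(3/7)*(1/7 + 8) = 311.90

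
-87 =-87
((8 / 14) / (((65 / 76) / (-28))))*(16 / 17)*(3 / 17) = -58368 / 18785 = -3.11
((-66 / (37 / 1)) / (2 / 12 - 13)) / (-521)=-36 / 134939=-0.00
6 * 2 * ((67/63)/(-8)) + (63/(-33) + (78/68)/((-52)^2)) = -5724091/1633632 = -3.50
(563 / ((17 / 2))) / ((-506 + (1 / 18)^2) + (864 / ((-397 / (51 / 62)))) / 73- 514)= -327761894664 / 5047522823029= -0.06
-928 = -928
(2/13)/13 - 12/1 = -2026/169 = -11.99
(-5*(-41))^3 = 8615125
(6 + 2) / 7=8 / 7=1.14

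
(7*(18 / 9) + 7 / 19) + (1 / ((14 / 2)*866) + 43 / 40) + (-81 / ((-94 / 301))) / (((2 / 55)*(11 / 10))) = 703710740169 / 108267320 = 6499.75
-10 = -10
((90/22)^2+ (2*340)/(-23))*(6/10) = -7.70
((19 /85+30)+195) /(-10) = -9572 /425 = -22.52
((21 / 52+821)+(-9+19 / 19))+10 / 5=42401 / 52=815.40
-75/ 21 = -25/ 7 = -3.57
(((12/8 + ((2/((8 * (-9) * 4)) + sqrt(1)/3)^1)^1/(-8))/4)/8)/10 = 1681/368640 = 0.00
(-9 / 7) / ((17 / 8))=-72 / 119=-0.61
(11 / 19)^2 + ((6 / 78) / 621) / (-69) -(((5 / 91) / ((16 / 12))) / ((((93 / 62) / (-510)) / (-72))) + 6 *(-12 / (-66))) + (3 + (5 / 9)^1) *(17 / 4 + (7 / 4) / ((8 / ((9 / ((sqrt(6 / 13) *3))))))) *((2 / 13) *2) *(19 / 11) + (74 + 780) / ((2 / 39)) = 266 *sqrt(78) / 1287 + 22031537733623 / 1407632499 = 15653.31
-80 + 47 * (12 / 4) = 61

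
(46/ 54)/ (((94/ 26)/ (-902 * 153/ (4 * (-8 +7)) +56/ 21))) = 61900475/ 7614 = 8129.82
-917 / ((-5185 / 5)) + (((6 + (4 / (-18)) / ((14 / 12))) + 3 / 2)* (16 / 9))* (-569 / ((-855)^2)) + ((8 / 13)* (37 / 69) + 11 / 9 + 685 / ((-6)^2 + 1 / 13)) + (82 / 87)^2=7690586902636766003 / 344839285702463175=22.30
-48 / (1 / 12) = -576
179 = 179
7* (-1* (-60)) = 420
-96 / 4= -24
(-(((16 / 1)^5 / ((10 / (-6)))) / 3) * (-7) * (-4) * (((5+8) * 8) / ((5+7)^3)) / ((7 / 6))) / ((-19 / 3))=-13631488 / 285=-47829.78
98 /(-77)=-14 /11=-1.27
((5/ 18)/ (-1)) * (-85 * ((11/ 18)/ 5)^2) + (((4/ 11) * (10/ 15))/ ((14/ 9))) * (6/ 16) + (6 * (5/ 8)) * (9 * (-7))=-105906737/ 449064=-235.84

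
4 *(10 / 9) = 40 / 9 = 4.44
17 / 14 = 1.21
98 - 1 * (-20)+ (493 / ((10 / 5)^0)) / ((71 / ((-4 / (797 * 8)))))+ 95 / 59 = 798639831 / 6677266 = 119.61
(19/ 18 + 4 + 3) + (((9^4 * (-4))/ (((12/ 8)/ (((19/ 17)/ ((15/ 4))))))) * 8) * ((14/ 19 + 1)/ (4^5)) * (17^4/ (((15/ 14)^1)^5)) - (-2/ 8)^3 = -37668974031247/ 9000000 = -4185441.56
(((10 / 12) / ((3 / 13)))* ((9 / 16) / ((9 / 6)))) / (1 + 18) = 65 / 912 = 0.07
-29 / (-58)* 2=1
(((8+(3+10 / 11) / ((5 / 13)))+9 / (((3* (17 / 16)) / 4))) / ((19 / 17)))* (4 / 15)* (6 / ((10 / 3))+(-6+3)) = -220344 / 26125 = -8.43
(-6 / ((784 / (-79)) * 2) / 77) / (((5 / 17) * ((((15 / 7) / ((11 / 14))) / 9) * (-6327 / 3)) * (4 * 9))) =-1343 / 2314838400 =-0.00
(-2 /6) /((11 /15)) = -5 /11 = -0.45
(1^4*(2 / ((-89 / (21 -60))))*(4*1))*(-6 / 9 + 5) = 1352 / 89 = 15.19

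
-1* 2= -2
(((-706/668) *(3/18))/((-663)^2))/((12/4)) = -353/2642688828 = -0.00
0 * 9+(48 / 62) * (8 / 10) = 96 / 155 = 0.62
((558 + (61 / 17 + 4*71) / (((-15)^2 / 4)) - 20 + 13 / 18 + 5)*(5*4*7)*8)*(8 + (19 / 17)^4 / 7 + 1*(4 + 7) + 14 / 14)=88250648768368 / 7099285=12430920.69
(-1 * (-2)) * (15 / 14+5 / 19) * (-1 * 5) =-1775 / 133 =-13.35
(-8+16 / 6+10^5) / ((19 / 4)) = 1199936 / 57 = 21051.51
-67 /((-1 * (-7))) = -67 /7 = -9.57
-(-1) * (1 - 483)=-482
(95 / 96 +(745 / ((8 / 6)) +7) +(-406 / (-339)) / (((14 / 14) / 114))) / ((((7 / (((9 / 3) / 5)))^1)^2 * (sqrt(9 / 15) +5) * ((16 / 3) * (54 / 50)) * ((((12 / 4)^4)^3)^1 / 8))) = 0.00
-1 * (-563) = 563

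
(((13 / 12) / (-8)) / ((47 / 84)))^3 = -753571 / 53157376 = -0.01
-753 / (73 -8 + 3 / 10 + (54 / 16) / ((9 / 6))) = -15060 / 1351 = -11.15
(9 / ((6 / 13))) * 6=117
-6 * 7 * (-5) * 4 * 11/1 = 9240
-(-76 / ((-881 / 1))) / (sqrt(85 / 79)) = -0.08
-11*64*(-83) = 58432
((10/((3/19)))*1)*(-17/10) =-323/3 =-107.67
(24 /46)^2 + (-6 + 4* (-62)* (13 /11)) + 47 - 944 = -6958469 /5819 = -1195.82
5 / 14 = 0.36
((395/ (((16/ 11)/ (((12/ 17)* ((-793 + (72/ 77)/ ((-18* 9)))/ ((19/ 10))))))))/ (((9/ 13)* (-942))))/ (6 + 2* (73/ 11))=155207506025/ 24382660176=6.37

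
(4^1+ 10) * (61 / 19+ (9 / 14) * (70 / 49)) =7688 / 133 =57.80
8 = 8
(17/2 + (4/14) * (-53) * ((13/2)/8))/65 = -213/3640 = -0.06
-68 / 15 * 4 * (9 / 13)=-816 / 65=-12.55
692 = 692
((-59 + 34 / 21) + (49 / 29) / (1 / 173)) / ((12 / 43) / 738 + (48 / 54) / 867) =328032834768 / 1959559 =167401.36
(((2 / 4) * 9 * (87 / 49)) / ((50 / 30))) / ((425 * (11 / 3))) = 7047 / 2290750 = 0.00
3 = 3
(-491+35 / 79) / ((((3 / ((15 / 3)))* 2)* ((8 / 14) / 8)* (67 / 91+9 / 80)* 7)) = -470215200 / 488141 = -963.28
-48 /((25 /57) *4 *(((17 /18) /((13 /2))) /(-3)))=240084 /425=564.90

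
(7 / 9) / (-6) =-7 / 54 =-0.13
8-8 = 0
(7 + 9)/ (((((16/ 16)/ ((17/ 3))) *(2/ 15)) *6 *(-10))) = -34/ 3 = -11.33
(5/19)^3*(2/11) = 250/75449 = 0.00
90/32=45/16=2.81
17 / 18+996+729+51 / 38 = 295366 / 171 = 1727.29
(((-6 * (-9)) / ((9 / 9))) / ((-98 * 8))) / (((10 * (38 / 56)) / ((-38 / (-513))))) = -1 / 1330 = -0.00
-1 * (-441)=441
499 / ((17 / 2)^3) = 3992 / 4913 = 0.81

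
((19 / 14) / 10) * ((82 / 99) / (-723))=-779 / 5010390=-0.00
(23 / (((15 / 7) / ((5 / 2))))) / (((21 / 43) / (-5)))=-4945 / 18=-274.72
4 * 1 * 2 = 8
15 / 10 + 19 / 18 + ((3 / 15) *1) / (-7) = 796 / 315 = 2.53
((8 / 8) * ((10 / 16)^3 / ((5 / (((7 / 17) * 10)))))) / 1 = 875 / 4352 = 0.20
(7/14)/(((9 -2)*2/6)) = 3/14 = 0.21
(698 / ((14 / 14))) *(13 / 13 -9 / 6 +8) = 5235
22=22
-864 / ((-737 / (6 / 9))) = 576 / 737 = 0.78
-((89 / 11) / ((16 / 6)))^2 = -71289 / 7744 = -9.21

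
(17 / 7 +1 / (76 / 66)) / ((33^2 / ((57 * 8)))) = 3508 / 2541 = 1.38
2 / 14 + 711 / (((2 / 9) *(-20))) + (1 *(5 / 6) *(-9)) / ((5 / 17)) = -51893 / 280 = -185.33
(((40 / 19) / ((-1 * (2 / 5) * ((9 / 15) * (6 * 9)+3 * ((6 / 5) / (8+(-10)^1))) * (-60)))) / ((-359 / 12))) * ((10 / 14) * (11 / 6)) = -2750 / 21915873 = -0.00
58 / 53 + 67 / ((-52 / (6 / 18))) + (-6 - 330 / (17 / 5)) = -14392087 / 140556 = -102.39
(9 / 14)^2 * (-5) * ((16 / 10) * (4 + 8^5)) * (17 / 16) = -11281761 / 98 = -115120.01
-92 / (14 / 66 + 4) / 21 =-1012 / 973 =-1.04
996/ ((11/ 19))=18924/ 11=1720.36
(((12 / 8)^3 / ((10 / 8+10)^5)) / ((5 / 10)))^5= 1099511627776 / 14910562365949066579341888427734375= 0.00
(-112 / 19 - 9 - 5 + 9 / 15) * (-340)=124644 / 19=6560.21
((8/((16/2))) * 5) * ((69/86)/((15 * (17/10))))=115/731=0.16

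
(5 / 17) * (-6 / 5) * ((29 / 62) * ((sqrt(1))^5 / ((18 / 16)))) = -232 / 1581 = -0.15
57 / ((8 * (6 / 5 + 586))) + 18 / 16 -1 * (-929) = 21847061 / 23488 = 930.14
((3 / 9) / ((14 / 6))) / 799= 1 / 5593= 0.00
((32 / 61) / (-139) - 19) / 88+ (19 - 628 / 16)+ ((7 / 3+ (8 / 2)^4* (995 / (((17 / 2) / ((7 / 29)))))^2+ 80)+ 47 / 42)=778614735796007801 / 3808381446408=204447.68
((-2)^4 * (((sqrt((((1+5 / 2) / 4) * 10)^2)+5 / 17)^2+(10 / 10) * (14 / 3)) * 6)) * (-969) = -136732854 / 17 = -8043109.06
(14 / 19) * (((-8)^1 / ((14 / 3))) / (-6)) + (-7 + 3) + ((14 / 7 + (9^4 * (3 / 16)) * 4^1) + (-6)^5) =-217135 / 76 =-2857.04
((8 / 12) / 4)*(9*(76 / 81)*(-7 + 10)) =38 / 9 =4.22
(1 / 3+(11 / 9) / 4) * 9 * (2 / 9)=23 / 18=1.28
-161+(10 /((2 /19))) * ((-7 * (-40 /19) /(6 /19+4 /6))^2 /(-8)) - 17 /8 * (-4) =-22595 /8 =-2824.38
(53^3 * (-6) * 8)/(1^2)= -7146096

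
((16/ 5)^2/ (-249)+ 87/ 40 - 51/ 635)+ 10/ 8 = 20893699/ 6324600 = 3.30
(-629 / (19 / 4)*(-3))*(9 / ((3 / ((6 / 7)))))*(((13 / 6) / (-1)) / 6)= -49062 / 133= -368.89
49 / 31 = 1.58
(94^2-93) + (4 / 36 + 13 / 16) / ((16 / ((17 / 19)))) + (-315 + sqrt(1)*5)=19429751 / 2304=8433.05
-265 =-265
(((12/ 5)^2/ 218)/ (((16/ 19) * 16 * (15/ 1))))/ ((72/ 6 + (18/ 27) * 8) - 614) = -171/ 780440000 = -0.00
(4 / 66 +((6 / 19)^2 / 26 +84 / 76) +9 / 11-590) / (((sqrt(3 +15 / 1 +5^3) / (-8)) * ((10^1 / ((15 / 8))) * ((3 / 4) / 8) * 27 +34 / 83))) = 120934118144 * sqrt(143) / 51135730503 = 28.28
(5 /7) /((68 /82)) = 205 /238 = 0.86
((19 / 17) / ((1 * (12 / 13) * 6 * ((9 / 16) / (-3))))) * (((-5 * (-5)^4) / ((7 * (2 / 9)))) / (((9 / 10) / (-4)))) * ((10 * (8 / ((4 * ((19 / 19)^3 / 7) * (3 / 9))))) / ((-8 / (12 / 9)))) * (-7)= -2161250000 / 459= -4708605.66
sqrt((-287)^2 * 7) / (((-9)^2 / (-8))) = -2296 * sqrt(7) / 81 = -75.00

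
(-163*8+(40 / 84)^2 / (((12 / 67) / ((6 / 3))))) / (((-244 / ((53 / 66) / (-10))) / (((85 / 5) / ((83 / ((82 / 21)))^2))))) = -1303934589101 / 80909290587510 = -0.02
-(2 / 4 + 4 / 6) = -7 / 6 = -1.17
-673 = -673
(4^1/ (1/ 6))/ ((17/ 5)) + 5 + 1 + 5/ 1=307/ 17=18.06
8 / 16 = 1 / 2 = 0.50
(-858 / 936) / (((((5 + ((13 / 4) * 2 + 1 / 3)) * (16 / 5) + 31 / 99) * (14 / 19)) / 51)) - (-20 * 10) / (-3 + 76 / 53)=-11364421405 / 87842552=-129.37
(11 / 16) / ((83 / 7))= 77 / 1328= 0.06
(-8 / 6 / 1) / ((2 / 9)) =-6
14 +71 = 85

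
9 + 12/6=11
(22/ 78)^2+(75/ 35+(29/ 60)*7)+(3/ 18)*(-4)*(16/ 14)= 1031447/ 212940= 4.84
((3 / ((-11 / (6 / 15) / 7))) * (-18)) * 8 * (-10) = -12096 / 11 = -1099.64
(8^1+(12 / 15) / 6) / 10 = 61 / 75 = 0.81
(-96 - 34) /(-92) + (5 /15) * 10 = 655 /138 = 4.75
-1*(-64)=64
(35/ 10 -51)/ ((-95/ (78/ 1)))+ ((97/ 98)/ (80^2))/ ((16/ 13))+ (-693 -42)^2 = 5421657294061/ 10035200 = 540264.00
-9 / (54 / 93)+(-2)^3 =-47 / 2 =-23.50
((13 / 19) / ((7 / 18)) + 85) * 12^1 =138468 / 133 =1041.11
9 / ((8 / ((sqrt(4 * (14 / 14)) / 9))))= 1 / 4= 0.25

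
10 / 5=2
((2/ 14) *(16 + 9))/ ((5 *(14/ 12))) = 30/ 49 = 0.61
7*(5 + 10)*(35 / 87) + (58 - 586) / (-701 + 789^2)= 42.24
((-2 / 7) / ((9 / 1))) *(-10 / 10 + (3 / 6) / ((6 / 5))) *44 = 22 / 27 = 0.81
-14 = -14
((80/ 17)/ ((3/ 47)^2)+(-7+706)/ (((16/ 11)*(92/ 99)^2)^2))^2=20106725025014508713243333817049/ 7873456112453012353449984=2553735.58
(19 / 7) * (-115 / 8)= -2185 / 56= -39.02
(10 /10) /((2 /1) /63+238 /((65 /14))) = 4095 /210046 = 0.02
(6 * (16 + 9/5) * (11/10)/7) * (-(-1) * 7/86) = 2937/2150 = 1.37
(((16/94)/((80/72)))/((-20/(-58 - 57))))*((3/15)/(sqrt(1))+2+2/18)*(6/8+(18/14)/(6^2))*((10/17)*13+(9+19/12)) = 12231791/419475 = 29.16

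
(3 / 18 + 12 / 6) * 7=91 / 6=15.17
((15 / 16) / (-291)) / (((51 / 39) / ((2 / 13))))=-5 / 13192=-0.00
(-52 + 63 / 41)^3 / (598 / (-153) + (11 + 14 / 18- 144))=1355104859877 / 1435486588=944.00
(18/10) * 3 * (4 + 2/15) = 558/25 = 22.32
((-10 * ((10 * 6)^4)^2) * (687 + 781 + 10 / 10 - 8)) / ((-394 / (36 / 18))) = 2453918976000000000 / 197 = 12456441502538071.07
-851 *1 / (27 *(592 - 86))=-37 / 594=-0.06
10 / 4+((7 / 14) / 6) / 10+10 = 1501 / 120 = 12.51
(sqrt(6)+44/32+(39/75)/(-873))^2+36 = 239971 * sqrt(6)/87300+1337962800841/30485160000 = 50.62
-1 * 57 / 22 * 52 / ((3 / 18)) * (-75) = 666900 / 11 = 60627.27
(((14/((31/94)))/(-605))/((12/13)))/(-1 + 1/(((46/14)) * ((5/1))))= 98371/1215324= 0.08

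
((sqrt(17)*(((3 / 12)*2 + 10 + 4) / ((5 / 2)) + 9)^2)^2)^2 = 259867279918891264 / 390625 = 665260236592.36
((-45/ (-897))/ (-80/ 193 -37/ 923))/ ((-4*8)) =205545/ 59602016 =0.00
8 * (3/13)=24/13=1.85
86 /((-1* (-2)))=43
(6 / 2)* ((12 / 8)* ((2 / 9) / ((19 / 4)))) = 4 / 19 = 0.21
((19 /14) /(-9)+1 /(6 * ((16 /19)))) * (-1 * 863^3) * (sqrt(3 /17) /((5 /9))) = -12211977293 * sqrt(51) /3808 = -22902038.29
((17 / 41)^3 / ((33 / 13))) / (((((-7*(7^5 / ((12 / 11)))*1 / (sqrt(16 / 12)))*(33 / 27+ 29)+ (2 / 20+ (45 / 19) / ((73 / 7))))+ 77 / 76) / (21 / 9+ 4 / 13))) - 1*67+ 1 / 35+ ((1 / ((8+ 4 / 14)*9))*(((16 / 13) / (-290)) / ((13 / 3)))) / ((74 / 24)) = -1302025068496862175163042986562421684 / 19441499359628695373376519318996845 - 5389720159315301600*sqrt(3) / 355292733601872295332519293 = -66.97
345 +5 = 350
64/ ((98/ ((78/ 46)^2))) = 48672/ 25921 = 1.88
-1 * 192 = -192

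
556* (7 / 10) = 1946 / 5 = 389.20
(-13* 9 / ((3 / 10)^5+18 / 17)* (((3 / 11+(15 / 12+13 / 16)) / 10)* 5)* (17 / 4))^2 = 23284455001259765625 / 77795857478416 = 299301.99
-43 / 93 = -0.46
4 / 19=0.21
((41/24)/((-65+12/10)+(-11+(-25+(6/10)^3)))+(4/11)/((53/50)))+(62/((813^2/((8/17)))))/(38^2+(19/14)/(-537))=769339453383291393697/2360671917799662525696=0.33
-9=-9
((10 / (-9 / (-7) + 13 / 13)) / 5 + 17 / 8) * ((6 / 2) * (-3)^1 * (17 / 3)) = -153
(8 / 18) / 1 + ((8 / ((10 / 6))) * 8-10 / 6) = 1673 / 45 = 37.18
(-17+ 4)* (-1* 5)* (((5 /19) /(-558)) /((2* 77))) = -325 /1632708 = -0.00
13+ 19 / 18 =14.06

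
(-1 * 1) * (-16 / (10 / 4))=32 / 5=6.40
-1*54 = -54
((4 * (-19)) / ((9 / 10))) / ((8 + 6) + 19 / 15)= -3800 / 687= -5.53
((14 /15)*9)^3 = 74088 /125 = 592.70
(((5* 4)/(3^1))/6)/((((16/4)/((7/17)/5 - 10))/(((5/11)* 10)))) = -7025/561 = -12.52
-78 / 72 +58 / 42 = 25 / 84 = 0.30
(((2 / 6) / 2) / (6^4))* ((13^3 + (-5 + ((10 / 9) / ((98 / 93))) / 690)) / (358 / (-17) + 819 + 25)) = 0.00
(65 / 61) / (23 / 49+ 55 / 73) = 232505 / 266814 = 0.87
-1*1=-1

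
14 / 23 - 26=-25.39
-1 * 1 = -1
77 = 77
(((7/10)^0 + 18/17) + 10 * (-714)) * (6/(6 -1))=-145614/17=-8565.53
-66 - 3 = -69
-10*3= -30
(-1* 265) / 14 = -265 / 14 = -18.93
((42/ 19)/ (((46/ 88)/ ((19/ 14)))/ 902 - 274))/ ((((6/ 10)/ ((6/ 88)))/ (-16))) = 505120/ 34435901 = 0.01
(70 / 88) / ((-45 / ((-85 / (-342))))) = -595 / 135432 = -0.00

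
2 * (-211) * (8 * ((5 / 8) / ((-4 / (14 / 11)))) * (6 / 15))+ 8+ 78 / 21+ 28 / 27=584816 / 2079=281.30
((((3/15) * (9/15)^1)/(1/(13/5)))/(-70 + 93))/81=13/77625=0.00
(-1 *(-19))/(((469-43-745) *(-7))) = 19/2233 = 0.01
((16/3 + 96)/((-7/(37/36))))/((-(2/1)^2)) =703/189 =3.72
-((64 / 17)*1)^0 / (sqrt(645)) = -0.04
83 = 83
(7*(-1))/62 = -7/62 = -0.11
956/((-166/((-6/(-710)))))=-0.05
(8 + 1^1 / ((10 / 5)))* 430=3655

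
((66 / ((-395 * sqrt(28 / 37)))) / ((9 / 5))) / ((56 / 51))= -187 * sqrt(259) / 30968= -0.10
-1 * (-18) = 18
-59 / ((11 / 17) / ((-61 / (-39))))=-61183 / 429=-142.62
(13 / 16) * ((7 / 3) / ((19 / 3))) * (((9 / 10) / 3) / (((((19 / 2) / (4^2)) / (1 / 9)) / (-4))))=-364 / 5415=-0.07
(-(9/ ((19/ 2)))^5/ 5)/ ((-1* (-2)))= -944784/ 12380495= -0.08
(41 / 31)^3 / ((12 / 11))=758131 / 357492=2.12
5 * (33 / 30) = 11 / 2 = 5.50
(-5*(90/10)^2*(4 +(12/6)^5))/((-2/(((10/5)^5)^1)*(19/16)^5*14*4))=30576476160/17332693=1764.09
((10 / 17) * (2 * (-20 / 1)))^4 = 25600000000 / 83521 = 306509.74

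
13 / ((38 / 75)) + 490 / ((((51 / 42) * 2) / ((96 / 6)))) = 2102015 / 646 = 3253.89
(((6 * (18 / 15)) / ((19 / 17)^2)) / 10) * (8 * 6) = 249696 / 9025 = 27.67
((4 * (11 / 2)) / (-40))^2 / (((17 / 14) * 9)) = 847 / 30600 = 0.03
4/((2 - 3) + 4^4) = 4/255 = 0.02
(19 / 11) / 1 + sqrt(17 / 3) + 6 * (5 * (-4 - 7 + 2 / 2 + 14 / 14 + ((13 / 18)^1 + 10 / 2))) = -3188 / 33 + sqrt(51) / 3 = -94.23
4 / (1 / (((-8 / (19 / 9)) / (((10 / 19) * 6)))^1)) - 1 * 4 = -44 / 5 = -8.80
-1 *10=-10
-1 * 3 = -3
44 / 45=0.98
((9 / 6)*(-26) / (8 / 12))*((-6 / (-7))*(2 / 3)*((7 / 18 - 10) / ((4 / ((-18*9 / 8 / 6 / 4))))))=-67.77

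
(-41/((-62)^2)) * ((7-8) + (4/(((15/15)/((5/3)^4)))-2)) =-92537/311364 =-0.30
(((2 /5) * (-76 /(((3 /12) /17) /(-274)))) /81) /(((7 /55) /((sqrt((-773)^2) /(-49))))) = -866754.50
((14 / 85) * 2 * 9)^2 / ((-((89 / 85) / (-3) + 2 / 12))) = 127008 / 2635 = 48.20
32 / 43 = 0.74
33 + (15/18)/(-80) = 3167/96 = 32.99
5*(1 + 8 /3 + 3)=100 /3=33.33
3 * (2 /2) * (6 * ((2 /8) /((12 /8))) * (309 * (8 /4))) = 1854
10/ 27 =0.37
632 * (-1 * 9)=-5688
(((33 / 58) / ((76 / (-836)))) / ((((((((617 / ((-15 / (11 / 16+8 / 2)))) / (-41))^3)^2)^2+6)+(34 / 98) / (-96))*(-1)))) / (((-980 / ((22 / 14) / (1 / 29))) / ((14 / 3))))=-0.00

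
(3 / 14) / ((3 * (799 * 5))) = 1 / 55930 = 0.00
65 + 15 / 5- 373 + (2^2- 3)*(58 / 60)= -9121 / 30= -304.03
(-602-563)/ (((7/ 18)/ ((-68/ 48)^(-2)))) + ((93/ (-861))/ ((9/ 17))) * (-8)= -1491.04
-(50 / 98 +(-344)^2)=-5798489 / 49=-118336.51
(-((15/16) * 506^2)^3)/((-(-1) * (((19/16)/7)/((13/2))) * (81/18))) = -8949438482736877125/76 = -117755769509695751.64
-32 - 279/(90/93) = -3203/10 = -320.30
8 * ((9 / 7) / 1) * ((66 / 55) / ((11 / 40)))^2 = 165888 / 847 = 195.85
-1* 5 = -5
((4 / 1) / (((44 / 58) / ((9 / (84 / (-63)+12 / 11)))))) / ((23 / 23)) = -783 / 4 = -195.75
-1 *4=-4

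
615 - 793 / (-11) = 7558 / 11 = 687.09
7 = 7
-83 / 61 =-1.36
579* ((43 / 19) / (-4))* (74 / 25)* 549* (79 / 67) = -39952888119 / 63650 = -627696.59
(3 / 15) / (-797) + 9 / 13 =35852 / 51805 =0.69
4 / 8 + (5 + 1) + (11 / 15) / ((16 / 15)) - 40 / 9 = 395 / 144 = 2.74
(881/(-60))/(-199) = 881/11940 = 0.07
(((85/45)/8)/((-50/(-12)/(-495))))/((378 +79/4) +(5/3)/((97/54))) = -54417/773435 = -0.07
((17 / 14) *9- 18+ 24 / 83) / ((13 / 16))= -63048 / 7553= -8.35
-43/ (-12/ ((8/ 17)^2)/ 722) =496736/ 867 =572.94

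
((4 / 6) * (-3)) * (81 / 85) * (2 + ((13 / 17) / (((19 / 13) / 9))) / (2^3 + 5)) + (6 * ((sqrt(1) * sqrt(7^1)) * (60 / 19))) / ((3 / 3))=-123606 / 27455 + 360 * sqrt(7) / 19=45.63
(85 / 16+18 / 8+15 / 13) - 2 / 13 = 137 / 16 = 8.56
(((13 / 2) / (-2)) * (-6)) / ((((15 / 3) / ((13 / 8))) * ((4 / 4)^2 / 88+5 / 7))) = 13013 / 1490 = 8.73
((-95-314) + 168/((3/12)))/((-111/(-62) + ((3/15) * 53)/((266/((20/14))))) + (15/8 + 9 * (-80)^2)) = 60723544/13300008223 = 0.00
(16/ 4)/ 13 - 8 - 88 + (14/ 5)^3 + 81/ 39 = -116453/ 1625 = -71.66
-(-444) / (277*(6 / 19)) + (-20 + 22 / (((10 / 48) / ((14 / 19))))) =1654854 / 26315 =62.89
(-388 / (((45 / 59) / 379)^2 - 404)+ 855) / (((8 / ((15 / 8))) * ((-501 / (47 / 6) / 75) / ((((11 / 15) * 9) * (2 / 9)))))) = -47549961410873075 / 137810924409408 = -345.04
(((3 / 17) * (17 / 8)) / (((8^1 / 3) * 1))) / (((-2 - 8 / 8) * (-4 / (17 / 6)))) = 17 / 512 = 0.03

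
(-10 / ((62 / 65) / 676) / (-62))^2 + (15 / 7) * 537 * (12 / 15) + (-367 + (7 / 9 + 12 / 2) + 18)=793871828656 / 58181823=13644.67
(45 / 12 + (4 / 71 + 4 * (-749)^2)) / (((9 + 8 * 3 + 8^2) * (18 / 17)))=1203785521 / 55096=21848.87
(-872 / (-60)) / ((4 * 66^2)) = 109 / 130680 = 0.00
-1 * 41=-41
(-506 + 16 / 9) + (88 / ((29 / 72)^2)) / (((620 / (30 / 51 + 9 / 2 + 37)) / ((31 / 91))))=-491.68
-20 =-20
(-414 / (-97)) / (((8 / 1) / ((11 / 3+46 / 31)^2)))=5277143 / 372868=14.15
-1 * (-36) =36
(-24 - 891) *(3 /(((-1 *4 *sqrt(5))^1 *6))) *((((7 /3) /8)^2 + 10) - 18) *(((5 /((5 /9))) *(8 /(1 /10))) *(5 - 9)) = 4171485 *sqrt(5) /8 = 1165965.50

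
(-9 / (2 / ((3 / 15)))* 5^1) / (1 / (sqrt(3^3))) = -27* sqrt(3) / 2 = -23.38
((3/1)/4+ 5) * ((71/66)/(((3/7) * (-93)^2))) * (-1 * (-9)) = 11431/761112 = 0.02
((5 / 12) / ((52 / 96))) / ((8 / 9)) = 45 / 52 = 0.87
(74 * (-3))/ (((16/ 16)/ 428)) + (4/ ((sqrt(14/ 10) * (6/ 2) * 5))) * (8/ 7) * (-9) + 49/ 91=-1235201/ 13 - 96 * sqrt(35)/ 245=-95017.78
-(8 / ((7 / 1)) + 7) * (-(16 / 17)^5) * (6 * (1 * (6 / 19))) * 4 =452984832 / 9938999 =45.58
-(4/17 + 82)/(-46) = 699/391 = 1.79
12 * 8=96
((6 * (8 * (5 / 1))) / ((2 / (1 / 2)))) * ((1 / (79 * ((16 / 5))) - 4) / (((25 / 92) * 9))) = -116173 / 1185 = -98.04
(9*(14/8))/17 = 63/68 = 0.93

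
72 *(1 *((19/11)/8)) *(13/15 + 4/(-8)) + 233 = 2387/10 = 238.70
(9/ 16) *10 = 45/ 8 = 5.62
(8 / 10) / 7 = 4 / 35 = 0.11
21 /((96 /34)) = 119 /16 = 7.44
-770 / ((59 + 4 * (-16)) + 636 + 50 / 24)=-9240 / 7597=-1.22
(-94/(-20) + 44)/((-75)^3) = -487/4218750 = -0.00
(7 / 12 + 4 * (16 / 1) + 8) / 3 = 871 / 36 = 24.19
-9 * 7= -63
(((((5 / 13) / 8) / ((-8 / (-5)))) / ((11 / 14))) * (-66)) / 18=-175 / 1248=-0.14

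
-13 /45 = -0.29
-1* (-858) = 858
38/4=19/2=9.50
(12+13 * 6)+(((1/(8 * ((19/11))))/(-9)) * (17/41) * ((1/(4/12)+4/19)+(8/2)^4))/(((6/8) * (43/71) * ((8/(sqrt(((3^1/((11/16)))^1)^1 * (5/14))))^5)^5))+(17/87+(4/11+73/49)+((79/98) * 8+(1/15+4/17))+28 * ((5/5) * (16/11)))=185380519/1328635 - 28565698590087890625 * sqrt(2310)/106393742820508762451026717548551914651648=139.53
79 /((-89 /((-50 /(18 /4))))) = 7900 /801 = 9.86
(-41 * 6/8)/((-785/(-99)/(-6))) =36531/1570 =23.27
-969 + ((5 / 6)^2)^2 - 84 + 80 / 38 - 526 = -38817581 / 24624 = -1576.41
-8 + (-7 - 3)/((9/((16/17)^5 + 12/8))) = -10.49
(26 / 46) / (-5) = -13 / 115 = -0.11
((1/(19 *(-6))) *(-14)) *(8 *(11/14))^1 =44/57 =0.77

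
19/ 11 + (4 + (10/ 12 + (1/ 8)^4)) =886817/ 135168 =6.56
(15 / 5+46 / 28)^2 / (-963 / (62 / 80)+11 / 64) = -2095600 / 120782011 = -0.02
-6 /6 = -1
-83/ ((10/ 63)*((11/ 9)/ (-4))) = 94122/ 55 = 1711.31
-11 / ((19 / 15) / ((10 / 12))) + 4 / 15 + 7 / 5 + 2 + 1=-293 / 114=-2.57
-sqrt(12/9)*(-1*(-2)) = -2.31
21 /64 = 0.33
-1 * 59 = -59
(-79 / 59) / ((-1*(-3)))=-79 / 177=-0.45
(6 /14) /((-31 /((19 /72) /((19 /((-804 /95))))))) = 67 /41230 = 0.00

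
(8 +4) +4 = 16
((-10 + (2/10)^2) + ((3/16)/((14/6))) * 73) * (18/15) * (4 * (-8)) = 137556/875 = 157.21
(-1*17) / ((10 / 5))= -17 / 2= -8.50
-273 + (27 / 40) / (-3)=-10929 / 40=-273.22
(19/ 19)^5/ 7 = 1/ 7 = 0.14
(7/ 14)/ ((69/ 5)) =5/ 138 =0.04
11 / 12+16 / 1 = 203 / 12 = 16.92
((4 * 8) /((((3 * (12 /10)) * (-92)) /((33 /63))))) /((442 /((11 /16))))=-605 /7685496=-0.00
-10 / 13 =-0.77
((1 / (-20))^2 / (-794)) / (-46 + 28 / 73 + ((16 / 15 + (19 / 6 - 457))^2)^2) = -147825 / 1972995818595083077802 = -0.00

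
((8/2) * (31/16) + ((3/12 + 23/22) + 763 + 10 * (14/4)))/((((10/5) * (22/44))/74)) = 656935/11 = 59721.36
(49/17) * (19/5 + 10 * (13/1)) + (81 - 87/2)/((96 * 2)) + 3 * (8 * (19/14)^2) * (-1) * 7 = 76.43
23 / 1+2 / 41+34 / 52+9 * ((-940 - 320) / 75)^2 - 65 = 66594689 / 26650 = 2498.86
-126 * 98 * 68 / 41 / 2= -419832 / 41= -10239.80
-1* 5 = -5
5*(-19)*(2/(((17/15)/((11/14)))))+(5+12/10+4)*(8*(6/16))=-60168/595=-101.12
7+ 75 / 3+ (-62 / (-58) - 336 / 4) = -1477 / 29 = -50.93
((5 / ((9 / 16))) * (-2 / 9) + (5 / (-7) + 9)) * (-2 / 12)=-1789 / 1701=-1.05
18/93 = 6/31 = 0.19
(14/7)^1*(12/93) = 0.26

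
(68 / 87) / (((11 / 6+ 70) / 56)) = 7616 / 12499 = 0.61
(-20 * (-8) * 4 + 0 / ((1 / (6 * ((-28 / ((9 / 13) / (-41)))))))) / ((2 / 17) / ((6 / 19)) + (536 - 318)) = 2.93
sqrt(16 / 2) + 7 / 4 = 7 / 4 + 2 * sqrt(2) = 4.58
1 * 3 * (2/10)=3/5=0.60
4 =4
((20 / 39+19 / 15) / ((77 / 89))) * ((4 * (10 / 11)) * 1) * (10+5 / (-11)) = 1235320 / 17303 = 71.39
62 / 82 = 0.76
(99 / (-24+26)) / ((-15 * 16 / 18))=-297 / 80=-3.71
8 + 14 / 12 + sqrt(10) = sqrt(10) + 55 / 6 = 12.33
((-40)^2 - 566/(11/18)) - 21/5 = 36829/55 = 669.62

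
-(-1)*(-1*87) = -87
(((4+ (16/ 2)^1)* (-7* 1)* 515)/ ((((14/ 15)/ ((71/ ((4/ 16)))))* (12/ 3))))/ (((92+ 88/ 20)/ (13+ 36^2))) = -44685919.61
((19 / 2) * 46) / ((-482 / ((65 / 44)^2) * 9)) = -1846325 / 8398368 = -0.22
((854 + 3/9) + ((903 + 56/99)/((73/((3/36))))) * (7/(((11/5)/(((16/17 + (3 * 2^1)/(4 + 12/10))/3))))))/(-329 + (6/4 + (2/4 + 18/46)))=-958563457127/365475055968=-2.62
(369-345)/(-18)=-4/3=-1.33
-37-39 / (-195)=-184 / 5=-36.80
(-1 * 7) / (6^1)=-7 / 6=-1.17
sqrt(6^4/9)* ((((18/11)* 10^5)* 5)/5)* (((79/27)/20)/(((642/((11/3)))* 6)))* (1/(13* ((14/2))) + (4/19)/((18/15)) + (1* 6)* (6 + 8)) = 344973250000/14985243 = 23020.86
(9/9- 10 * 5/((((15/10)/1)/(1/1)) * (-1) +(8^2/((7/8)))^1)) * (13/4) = 3939/4012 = 0.98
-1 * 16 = -16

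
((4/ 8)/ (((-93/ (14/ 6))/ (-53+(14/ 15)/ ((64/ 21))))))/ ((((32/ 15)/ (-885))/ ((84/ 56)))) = -52230045/ 126976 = -411.34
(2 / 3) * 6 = 4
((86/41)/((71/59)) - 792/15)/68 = -371567/494870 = -0.75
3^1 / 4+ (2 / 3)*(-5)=-31 / 12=-2.58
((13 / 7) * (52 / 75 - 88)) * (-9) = 255372 / 175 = 1459.27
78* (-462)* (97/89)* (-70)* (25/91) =67221000/89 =755292.13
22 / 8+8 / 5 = 87 / 20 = 4.35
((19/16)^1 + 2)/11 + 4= 755/176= 4.29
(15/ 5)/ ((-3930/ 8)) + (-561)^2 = 206142251/ 655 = 314720.99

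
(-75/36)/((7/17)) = -425/84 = -5.06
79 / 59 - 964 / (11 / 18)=-1022899 / 649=-1576.12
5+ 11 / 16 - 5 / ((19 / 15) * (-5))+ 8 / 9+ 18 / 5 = 150013 / 13680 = 10.97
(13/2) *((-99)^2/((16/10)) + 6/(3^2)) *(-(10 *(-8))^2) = -764561200/3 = -254853733.33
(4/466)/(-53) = -2/12349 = -0.00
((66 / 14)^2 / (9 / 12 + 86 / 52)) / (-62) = -28314 / 189875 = -0.15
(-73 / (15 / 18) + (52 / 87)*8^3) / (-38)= -47507 / 8265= -5.75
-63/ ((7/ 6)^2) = -324/ 7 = -46.29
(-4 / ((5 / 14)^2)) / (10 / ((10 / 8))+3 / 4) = -448 / 125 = -3.58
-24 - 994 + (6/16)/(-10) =-81443/80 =-1018.04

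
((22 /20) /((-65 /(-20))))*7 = 154 /65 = 2.37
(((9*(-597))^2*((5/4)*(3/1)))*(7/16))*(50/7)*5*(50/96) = 451080140625/512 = 881015899.66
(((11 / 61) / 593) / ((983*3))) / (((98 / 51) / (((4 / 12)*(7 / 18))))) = 187 / 26881892604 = 0.00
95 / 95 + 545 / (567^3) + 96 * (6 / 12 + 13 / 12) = 27889492784 / 182284263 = 153.00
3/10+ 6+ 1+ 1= 83/10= 8.30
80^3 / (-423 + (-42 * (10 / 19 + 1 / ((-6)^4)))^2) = 8623521792000 / 1129756441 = 7633.08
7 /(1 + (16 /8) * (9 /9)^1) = 7 /3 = 2.33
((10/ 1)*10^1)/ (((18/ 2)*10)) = 10/ 9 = 1.11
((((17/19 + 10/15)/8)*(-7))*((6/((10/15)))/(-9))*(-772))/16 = -65.92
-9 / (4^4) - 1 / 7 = -319 / 1792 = -0.18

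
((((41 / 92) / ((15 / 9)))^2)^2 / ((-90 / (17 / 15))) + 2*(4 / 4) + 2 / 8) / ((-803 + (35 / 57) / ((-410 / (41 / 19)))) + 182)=-5455064378742687 / 1505648680852000000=-0.00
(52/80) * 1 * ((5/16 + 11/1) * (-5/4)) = -2353/256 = -9.19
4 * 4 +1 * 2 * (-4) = 8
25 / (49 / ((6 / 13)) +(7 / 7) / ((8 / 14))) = 60 / 259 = 0.23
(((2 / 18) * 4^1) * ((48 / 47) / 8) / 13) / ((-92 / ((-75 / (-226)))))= -25 / 1587989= -0.00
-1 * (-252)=252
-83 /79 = -1.05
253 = 253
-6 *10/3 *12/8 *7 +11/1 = -199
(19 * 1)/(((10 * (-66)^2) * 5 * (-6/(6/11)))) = -19/2395800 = -0.00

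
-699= -699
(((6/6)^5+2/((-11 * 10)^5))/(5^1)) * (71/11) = 571731049929/442890250000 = 1.29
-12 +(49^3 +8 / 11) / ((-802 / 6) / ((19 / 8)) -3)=-74212407 / 37169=-1996.62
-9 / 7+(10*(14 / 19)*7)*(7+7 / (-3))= 95527 / 399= 239.42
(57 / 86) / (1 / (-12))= -342 / 43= -7.95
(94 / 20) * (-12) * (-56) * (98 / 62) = 4992.31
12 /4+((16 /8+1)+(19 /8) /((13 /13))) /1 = 8.38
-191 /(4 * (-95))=0.50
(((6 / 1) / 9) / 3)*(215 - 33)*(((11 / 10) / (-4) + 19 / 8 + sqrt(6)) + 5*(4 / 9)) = 364*sqrt(6) / 9 + 70798 / 405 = 273.88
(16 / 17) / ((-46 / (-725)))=5800 / 391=14.83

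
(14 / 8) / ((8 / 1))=7 / 32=0.22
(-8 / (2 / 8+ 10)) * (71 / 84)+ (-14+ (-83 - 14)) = -111.66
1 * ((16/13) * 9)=144/13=11.08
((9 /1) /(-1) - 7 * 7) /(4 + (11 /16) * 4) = -232 /27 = -8.59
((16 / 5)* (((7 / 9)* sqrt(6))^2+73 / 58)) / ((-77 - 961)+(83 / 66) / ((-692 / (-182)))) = -93231776 / 6184712115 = -0.02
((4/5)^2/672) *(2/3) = 1/1575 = 0.00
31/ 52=0.60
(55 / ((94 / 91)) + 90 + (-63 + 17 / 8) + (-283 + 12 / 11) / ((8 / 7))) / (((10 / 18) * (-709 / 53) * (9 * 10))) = 9004011 / 36655300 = 0.25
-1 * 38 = -38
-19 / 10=-1.90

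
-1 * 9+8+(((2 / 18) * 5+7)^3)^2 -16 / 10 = 494330504387 / 2657205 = 186034.01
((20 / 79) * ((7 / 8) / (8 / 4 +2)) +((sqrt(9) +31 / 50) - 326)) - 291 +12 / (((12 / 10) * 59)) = -571583211 / 932200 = -613.16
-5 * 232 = -1160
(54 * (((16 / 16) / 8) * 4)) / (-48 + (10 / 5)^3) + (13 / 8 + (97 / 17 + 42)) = 48.66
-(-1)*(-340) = -340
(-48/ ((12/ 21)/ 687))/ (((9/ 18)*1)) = -115416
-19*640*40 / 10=-48640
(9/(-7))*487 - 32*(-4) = -3487/7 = -498.14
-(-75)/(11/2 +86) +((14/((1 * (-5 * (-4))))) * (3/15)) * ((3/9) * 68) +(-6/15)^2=760/183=4.15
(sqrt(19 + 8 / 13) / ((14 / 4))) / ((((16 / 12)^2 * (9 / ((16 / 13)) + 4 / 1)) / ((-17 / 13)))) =-0.08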